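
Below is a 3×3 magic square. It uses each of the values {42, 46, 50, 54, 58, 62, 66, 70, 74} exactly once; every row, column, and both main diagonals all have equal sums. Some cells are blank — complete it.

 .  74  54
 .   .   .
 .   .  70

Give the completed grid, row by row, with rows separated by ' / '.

46 74 54 / 66 58 50 / 62 42 70

The 9 entries sum to 522, so each line sums to 522/3 = 174.
The remaining cell in row 1 is (1,1) = 174 − 128 = 46.
Using column 3: 54 + 70 + ? → (2,3) = 174 − 124 = 50.
Main diagonal: 46 + 70 + ? = 174, so (2,2) = 58.
Anti-diagonal: 54 + 58 + ? = 174, so (3,1) = 62.
Row 2: 58 + 50 + ? = 174, so (2,1) = 66.
Row 3 needs 174; the known cells sum to 132, so (3,2) = 42.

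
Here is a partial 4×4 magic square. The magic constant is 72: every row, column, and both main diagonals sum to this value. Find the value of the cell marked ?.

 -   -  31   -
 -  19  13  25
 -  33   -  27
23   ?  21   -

11

Row 2 needs 72; the known cells sum to 57, so (2,1) = 15.
Column 3: 31 + 13 + 21 + ? = 72, so (3,3) = 7.
Anti-diagonal must total 72; the given cells sum to 69, so (1,4) = 3.
Row 3: 33 + 7 + 27 + ? = 72, so (3,1) = 5.
Using column 1: 15 + 5 + 23 + ? → (1,1) = 72 − 43 = 29.
Using column 4: 3 + 25 + 27 + ? → (4,4) = 72 − 55 = 17.
Row 1: 29 + 31 + 3 + ? = 72, so (1,2) = 9.
Using row 4: 23 + 21 + 17 + ? → (4,2) = 72 − 61 = 11.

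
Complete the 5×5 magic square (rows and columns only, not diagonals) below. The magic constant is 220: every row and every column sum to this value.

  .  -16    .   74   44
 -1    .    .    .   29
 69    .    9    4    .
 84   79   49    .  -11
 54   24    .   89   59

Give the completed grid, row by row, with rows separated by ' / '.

Row 4 needs 220; the known cells sum to 201, so (4,4) = 19.
Using row 5: 54 + 24 + 89 + 59 + ? → (5,3) = 220 − 226 = -6.
Column 1: -1 + 69 + 84 + 54 + ? = 220, so (1,1) = 14.
Column 4 needs 220; the known cells sum to 186, so (2,4) = 34.
Using column 5: 44 + 29 + (-11) + 59 + ? → (3,5) = 220 − 121 = 99.
Row 1 needs 220; the known cells sum to 116, so (1,3) = 104.
Row 3: 69 + 9 + 4 + 99 + ? = 220, so (3,2) = 39.
The remaining cell in column 2 is (2,2) = 220 − 126 = 94.
Column 3: 104 + 9 + 49 + (-6) + ? = 220, so (2,3) = 64.

14 -16 104 74 44 / -1 94 64 34 29 / 69 39 9 4 99 / 84 79 49 19 -11 / 54 24 -6 89 59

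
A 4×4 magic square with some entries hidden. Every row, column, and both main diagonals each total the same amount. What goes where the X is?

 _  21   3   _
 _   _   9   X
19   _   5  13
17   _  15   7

Column 3 is complete and sums to 32; that is the magic constant.
From row 3, 32 − (19 + 5 + 13) gives (3,2) = -5.
Row 4: 17 + 15 + 7 + ? = 32, so (4,2) = -7.
Column 2: 21 + (-5) + (-7) + ? = 32, so (2,2) = 23.
Main diagonal: 23 + 5 + 7 + ? = 32, so (1,1) = -3.
Anti-diagonal: 9 + (-5) + 17 + ? = 32, so (1,4) = 11.
The remaining cell in column 1 is (2,1) = 32 − 33 = -1.
Column 4 needs 32; the known cells sum to 31, so (2,4) = 1.

1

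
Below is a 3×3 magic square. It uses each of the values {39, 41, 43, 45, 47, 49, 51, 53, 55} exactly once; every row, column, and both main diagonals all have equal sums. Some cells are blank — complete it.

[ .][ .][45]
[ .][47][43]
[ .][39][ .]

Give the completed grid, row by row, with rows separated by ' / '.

41 55 45 / 51 47 43 / 49 39 53

The 9 entries sum to 423, so each line sums to 423/3 = 141.
Using row 2: 47 + 43 + ? → (2,1) = 141 − 90 = 51.
Column 2 must total 141; the given cells sum to 86, so (1,2) = 55.
Column 3: 45 + 43 + ? = 141, so (3,3) = 53.
Main diagonal: 47 + 53 + ? = 141, so (1,1) = 41.
The remaining cell in anti-diagonal is (3,1) = 141 − 92 = 49.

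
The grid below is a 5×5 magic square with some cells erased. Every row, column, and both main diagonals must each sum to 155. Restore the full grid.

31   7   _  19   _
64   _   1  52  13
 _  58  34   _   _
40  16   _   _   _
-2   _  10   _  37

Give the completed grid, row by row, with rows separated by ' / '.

31 7 43 19 55 / 64 25 1 52 13 / 22 58 34 -5 46 / 40 16 67 28 4 / -2 49 10 61 37

Using row 2: 64 + 1 + 52 + 13 + ? → (2,2) = 155 − 130 = 25.
Column 1: 31 + 64 + 40 + (-2) + ? = 155, so (3,1) = 22.
From column 2, 155 − (7 + 25 + 58 + 16) gives (5,2) = 49.
Main diagonal: 31 + 25 + 34 + 37 + ? = 155, so (4,4) = 28.
Anti-diagonal: 52 + 34 + 16 + (-2) + ? = 155, so (1,5) = 55.
Using row 1: 31 + 7 + 19 + 55 + ? → (1,3) = 155 − 112 = 43.
Row 5: -2 + 49 + 10 + 37 + ? = 155, so (5,4) = 61.
Using column 3: 43 + 1 + 34 + 10 + ? → (4,3) = 155 − 88 = 67.
From column 4, 155 − (19 + 52 + 28 + 61) gives (3,4) = -5.
Row 3 must total 155; the given cells sum to 109, so (3,5) = 46.
The remaining cell in row 4 is (4,5) = 155 − 151 = 4.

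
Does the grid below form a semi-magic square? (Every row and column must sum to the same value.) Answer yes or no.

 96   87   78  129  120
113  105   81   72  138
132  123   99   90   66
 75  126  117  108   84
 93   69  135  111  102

No — column 5 sums to 510 but row 2 sums to 509.

Row 1: 96 + 87 + 78 + 129 + 120 = 510.
Row 2: 113 + 105 + 81 + 72 + 138 = 509.
Row 3: 132 + 123 + 99 + 90 + 66 = 510.
Row 4: 75 + 126 + 117 + 108 + 84 = 510.
Row 5: 93 + 69 + 135 + 111 + 102 = 510.
Column 1: 96 + 113 + 132 + 75 + 93 = 509.
Column 2: 87 + 105 + 123 + 126 + 69 = 510.
Column 3: 78 + 81 + 99 + 117 + 135 = 510.
Column 4: 129 + 72 + 90 + 108 + 111 = 510.
Column 5: 120 + 138 + 66 + 84 + 102 = 510.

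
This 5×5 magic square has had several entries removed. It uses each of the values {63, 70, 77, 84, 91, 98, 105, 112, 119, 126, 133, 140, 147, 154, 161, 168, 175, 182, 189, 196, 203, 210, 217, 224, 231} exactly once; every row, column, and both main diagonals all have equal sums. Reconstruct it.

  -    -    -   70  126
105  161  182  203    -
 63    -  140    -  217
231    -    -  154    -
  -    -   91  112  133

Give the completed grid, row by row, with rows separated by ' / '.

The 25 entries sum to 3675, so each line sums to 3675/5 = 735.
Row 2 must total 735; the given cells sum to 651, so (2,5) = 84.
From column 4, 735 − (70 + 203 + 154 + 112) gives (3,4) = 196.
Column 5 needs 735; the known cells sum to 560, so (4,5) = 175.
Main diagonal: 161 + 140 + 154 + 133 + ? = 735, so (1,1) = 147.
Using row 3: 63 + 140 + 196 + 217 + ? → (3,2) = 735 − 616 = 119.
Column 1 must total 735; the given cells sum to 546, so (5,1) = 189.
Anti-diagonal needs 735; the known cells sum to 658, so (4,2) = 77.
Row 4 needs 735; the known cells sum to 637, so (4,3) = 98.
The remaining cell in row 5 is (5,2) = 735 − 525 = 210.
Column 2 needs 735; the known cells sum to 567, so (1,2) = 168.
Using column 3: 182 + 140 + 98 + 91 + ? → (1,3) = 735 − 511 = 224.

147 168 224 70 126 / 105 161 182 203 84 / 63 119 140 196 217 / 231 77 98 154 175 / 189 210 91 112 133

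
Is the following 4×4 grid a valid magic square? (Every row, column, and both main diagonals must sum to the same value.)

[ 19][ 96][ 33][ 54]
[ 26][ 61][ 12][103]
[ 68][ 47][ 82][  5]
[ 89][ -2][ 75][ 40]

Yes

Row 1: 19 + 96 + 33 + 54 = 202.
Row 2: 26 + 61 + 12 + 103 = 202.
Row 3: 68 + 47 + 82 + 5 = 202.
Row 4: 89 + (-2) + 75 + 40 = 202.
Column 1: 19 + 26 + 68 + 89 = 202.
Column 2: 96 + 61 + 47 + (-2) = 202.
Column 3: 33 + 12 + 82 + 75 = 202.
Column 4: 54 + 103 + 5 + 40 = 202.
Main diagonal: 19 + 61 + 82 + 40 = 202.
Anti-diagonal: 54 + 12 + 47 + 89 = 202.
All lines sum to 202.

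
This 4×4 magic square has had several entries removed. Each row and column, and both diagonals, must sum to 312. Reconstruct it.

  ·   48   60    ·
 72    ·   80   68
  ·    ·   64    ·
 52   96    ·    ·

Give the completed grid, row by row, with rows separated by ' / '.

100 48 60 104 / 72 92 80 68 / 88 76 64 84 / 52 96 108 56

Row 2 needs 312; the known cells sum to 220, so (2,2) = 92.
Column 2 must total 312; the given cells sum to 236, so (3,2) = 76.
Using column 3: 60 + 80 + 64 + ? → (4,3) = 312 − 204 = 108.
From anti-diagonal, 312 − (80 + 76 + 52) gives (1,4) = 104.
Row 1: 48 + 60 + 104 + ? = 312, so (1,1) = 100.
The remaining cell in row 4 is (4,4) = 312 − 256 = 56.
Column 1 must total 312; the given cells sum to 224, so (3,1) = 88.
The remaining cell in column 4 is (3,4) = 312 − 228 = 84.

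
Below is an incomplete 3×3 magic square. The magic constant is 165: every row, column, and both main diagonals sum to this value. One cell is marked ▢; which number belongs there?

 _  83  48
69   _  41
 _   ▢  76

Using row 1: 83 + 48 + ? → (1,1) = 165 − 131 = 34.
Row 2 needs 165; the known cells sum to 110, so (2,2) = 55.
From column 1, 165 − (34 + 69) gives (3,1) = 62.
The remaining cell in column 2 is (3,2) = 165 − 138 = 27.

27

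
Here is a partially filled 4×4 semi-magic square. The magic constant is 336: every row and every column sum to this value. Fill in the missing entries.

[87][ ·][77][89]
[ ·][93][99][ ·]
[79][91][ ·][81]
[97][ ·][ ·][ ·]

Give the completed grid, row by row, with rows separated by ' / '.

From row 1, 336 − (87 + 77 + 89) gives (1,2) = 83.
Row 3 must total 336; the given cells sum to 251, so (3,3) = 85.
Column 1 needs 336; the known cells sum to 263, so (2,1) = 73.
Using column 2: 83 + 93 + 91 + ? → (4,2) = 336 − 267 = 69.
Using column 3: 77 + 99 + 85 + ? → (4,3) = 336 − 261 = 75.
The remaining cell in row 2 is (2,4) = 336 − 265 = 71.
Row 4: 97 + 69 + 75 + ? = 336, so (4,4) = 95.

87 83 77 89 / 73 93 99 71 / 79 91 85 81 / 97 69 75 95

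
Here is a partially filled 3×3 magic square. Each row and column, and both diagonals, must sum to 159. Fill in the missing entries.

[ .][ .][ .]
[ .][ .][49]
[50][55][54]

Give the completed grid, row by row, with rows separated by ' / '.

Using column 3: 49 + 54 + ? → (1,3) = 159 − 103 = 56.
Anti-diagonal must total 159; the given cells sum to 106, so (2,2) = 53.
From row 2, 159 − (53 + 49) gives (2,1) = 57.
Column 1: 57 + 50 + ? = 159, so (1,1) = 52.
Column 2: 53 + 55 + ? = 159, so (1,2) = 51.

52 51 56 / 57 53 49 / 50 55 54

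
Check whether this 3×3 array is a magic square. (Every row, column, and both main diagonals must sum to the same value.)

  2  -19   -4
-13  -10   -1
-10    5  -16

Row 1: 2 + (-19) + (-4) = -21.
Row 2: -13 + (-10) + (-1) = -24.
Row 3: -10 + 5 + (-16) = -21.
Column 1: 2 + (-13) + (-10) = -21.
Column 2: -19 + (-10) + 5 = -24.
Column 3: -4 + (-1) + (-16) = -21.
Main diagonal: 2 + (-10) + (-16) = -24.
Anti-diagonal: -4 + (-10) + (-10) = -24.

No — column 3 sums to -21 but main diagonal sums to -24.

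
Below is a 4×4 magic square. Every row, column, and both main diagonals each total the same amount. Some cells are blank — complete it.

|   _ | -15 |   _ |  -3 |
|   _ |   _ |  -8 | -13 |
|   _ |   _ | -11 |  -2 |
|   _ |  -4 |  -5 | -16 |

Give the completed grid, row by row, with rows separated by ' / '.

Column 4 is already complete: -3 + -13 + -2 + -16 = -34, so that is the magic constant.
Using row 4: -4 + (-5) + (-16) + ? → (4,1) = -34 − (-25) = -9.
Using column 3: -8 + (-11) + (-5) + ? → (1,3) = -34 − (-24) = -10.
From anti-diagonal, -34 − (-3 + (-8) + (-9)) gives (3,2) = -14.
Using row 1: -15 + (-10) + (-3) + ? → (1,1) = -34 − (-28) = -6.
Row 3 needs -34; the known cells sum to -27, so (3,1) = -7.
Column 1 must total -34; the given cells sum to -22, so (2,1) = -12.
From column 2, -34 − (-15 + (-14) + (-4)) gives (2,2) = -1.

-6 -15 -10 -3 / -12 -1 -8 -13 / -7 -14 -11 -2 / -9 -4 -5 -16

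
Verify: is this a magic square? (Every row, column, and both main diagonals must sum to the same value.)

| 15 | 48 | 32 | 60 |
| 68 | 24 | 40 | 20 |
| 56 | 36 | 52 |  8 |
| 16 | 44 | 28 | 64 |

Row 1: 15 + 48 + 32 + 60 = 155.
Row 2: 68 + 24 + 40 + 20 = 152.
Row 3: 56 + 36 + 52 + 8 = 152.
Row 4: 16 + 44 + 28 + 64 = 152.
Column 1: 15 + 68 + 56 + 16 = 155.
Column 2: 48 + 24 + 36 + 44 = 152.
Column 3: 32 + 40 + 52 + 28 = 152.
Column 4: 60 + 20 + 8 + 64 = 152.
Main diagonal: 15 + 24 + 52 + 64 = 155.
Anti-diagonal: 60 + 40 + 36 + 16 = 152.

No — row 2 sums to 152 but column 1 sums to 155.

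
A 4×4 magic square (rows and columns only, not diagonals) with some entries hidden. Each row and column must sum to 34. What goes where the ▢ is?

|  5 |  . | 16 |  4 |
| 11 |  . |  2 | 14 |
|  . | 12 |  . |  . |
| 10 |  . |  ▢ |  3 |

The remaining cell in row 1 is (1,2) = 34 − 25 = 9.
Row 2 needs 34; the known cells sum to 27, so (2,2) = 7.
Column 1 must total 34; the given cells sum to 26, so (3,1) = 8.
Column 2 must total 34; the given cells sum to 28, so (4,2) = 6.
Column 4 must total 34; the given cells sum to 21, so (3,4) = 13.
From row 3, 34 − (8 + 12 + 13) gives (3,3) = 1.
Row 4 needs 34; the known cells sum to 19, so (4,3) = 15.

15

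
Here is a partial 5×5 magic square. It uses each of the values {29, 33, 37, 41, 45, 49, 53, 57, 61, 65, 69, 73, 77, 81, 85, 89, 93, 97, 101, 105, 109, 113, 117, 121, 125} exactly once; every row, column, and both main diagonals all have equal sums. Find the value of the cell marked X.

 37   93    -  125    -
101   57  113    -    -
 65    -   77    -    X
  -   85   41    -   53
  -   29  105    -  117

89

The 25 entries sum to 1925, so each line sums to 1925/5 = 385.
Column 2: 93 + 57 + 85 + 29 + ? = 385, so (3,2) = 121.
Column 3 needs 385; the known cells sum to 336, so (1,3) = 49.
Using main diagonal: 37 + 57 + 77 + 117 + ? → (4,4) = 385 − 288 = 97.
Using row 1: 37 + 93 + 49 + 125 + ? → (1,5) = 385 − 304 = 81.
Using row 4: 85 + 41 + 97 + 53 + ? → (4,1) = 385 − 276 = 109.
Using column 1: 37 + 101 + 65 + 109 + ? → (5,1) = 385 − 312 = 73.
Anti-diagonal must total 385; the given cells sum to 316, so (2,4) = 69.
From row 2, 385 − (101 + 57 + 113 + 69) gives (2,5) = 45.
From row 5, 385 − (73 + 29 + 105 + 117) gives (5,4) = 61.
Using column 4: 125 + 69 + 97 + 61 + ? → (3,4) = 385 − 352 = 33.
Column 5 must total 385; the given cells sum to 296, so (3,5) = 89.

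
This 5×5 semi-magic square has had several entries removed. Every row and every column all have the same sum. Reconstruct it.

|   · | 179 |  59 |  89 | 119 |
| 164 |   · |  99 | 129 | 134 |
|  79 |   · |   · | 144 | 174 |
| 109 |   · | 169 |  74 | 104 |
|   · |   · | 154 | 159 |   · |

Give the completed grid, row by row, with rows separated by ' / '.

149 179 59 89 119 / 164 69 99 129 134 / 79 84 114 144 174 / 109 139 169 74 104 / 94 124 154 159 64

Column 4 is already complete: 89 + 129 + 144 + 74 + 159 = 595, so that is the magic constant.
The remaining cell in row 1 is (1,1) = 595 − 446 = 149.
Row 2 needs 595; the known cells sum to 526, so (2,2) = 69.
Using row 4: 109 + 169 + 74 + 104 + ? → (4,2) = 595 − 456 = 139.
The remaining cell in column 1 is (5,1) = 595 − 501 = 94.
Using column 3: 59 + 99 + 169 + 154 + ? → (3,3) = 595 − 481 = 114.
Column 5 must total 595; the given cells sum to 531, so (5,5) = 64.
Using row 3: 79 + 114 + 144 + 174 + ? → (3,2) = 595 − 511 = 84.
Row 5: 94 + 154 + 159 + 64 + ? = 595, so (5,2) = 124.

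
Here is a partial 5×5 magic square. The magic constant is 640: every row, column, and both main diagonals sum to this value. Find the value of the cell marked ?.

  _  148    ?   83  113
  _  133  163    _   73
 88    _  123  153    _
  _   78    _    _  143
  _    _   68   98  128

178

Using column 5: 113 + 73 + 143 + 128 + ? → (3,5) = 640 − 457 = 183.
Row 3 needs 640; the known cells sum to 547, so (3,2) = 93.
Column 2: 148 + 133 + 93 + 78 + ? = 640, so (5,2) = 188.
Row 5: 188 + 68 + 98 + 128 + ? = 640, so (5,1) = 158.
The remaining cell in anti-diagonal is (2,4) = 640 − 472 = 168.
Row 2: 133 + 163 + 168 + 73 + ? = 640, so (2,1) = 103.
From column 4, 640 − (83 + 168 + 153 + 98) gives (4,4) = 138.
Main diagonal: 133 + 123 + 138 + 128 + ? = 640, so (1,1) = 118.
Using row 1: 118 + 148 + 83 + 113 + ? → (1,3) = 640 − 462 = 178.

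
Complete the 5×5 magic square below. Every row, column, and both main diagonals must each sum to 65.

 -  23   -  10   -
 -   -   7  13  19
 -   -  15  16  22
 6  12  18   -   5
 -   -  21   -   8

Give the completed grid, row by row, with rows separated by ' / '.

17 23 4 10 11 / 25 1 7 13 19 / 3 9 15 16 22 / 6 12 18 24 5 / 14 20 21 2 8

Using row 4: 6 + 12 + 18 + 5 + ? → (4,4) = 65 − 41 = 24.
Column 3 needs 65; the known cells sum to 61, so (1,3) = 4.
The remaining cell in column 4 is (5,4) = 65 − 63 = 2.
The remaining cell in column 5 is (1,5) = 65 − 54 = 11.
Anti-diagonal: 11 + 13 + 15 + 12 + ? = 65, so (5,1) = 14.
Row 1 needs 65; the known cells sum to 48, so (1,1) = 17.
Row 5 must total 65; the given cells sum to 45, so (5,2) = 20.
Main diagonal: 17 + 15 + 24 + 8 + ? = 65, so (2,2) = 1.
The remaining cell in row 2 is (2,1) = 65 − 40 = 25.
Column 1 needs 65; the known cells sum to 62, so (3,1) = 3.
Column 2: 23 + 1 + 12 + 20 + ? = 65, so (3,2) = 9.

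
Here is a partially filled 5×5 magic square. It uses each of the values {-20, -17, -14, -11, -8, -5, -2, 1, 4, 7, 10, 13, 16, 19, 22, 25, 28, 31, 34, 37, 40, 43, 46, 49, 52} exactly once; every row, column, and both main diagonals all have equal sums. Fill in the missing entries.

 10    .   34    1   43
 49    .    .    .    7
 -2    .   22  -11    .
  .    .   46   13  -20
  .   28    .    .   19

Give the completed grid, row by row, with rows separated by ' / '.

The 25 entries sum to 400, so each line sums to 400/5 = 80.
Using row 1: 10 + 34 + 1 + 43 + ? → (1,2) = 80 − 88 = -8.
Column 5 needs 80; the known cells sum to 49, so (3,5) = 31.
The remaining cell in main diagonal is (2,2) = 80 − 64 = 16.
Row 3 must total 80; the given cells sum to 40, so (3,2) = 40.
The remaining cell in column 2 is (4,2) = 80 − 76 = 4.
From row 4, 80 − (4 + 46 + 13 + (-20)) gives (4,1) = 37.
Column 1 needs 80; the known cells sum to 94, so (5,1) = -14.
Anti-diagonal needs 80; the known cells sum to 55, so (2,4) = 25.
From row 2, 80 − (49 + 16 + 25 + 7) gives (2,3) = -17.
Using column 3: 34 + (-17) + 22 + 46 + ? → (5,3) = 80 − 85 = -5.
Using column 4: 1 + 25 + (-11) + 13 + ? → (5,4) = 80 − 28 = 52.

10 -8 34 1 43 / 49 16 -17 25 7 / -2 40 22 -11 31 / 37 4 46 13 -20 / -14 28 -5 52 19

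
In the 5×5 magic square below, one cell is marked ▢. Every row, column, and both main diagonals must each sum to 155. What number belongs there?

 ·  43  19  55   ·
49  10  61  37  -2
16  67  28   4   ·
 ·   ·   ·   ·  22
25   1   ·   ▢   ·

13

Using row 3: 16 + 67 + 28 + 4 + ? → (3,5) = 155 − 115 = 40.
From column 2, 155 − (43 + 10 + 67 + 1) gives (4,2) = 34.
Using anti-diagonal: 37 + 28 + 34 + 25 + ? → (1,5) = 155 − 124 = 31.
Using row 1: 43 + 19 + 55 + 31 + ? → (1,1) = 155 − 148 = 7.
Column 1 must total 155; the given cells sum to 97, so (4,1) = 58.
Column 5 must total 155; the given cells sum to 91, so (5,5) = 64.
From main diagonal, 155 − (7 + 10 + 28 + 64) gives (4,4) = 46.
Row 4 must total 155; the given cells sum to 160, so (4,3) = -5.
The remaining cell in column 3 is (5,3) = 155 − 103 = 52.
Using column 4: 55 + 37 + 4 + 46 + ? → (5,4) = 155 − 142 = 13.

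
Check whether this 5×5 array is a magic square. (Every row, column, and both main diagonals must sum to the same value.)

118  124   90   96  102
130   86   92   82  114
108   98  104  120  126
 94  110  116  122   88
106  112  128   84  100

Row 1: 118 + 124 + 90 + 96 + 102 = 530.
Row 2: 130 + 86 + 92 + 82 + 114 = 504.
Row 3: 108 + 98 + 104 + 120 + 126 = 556.
Row 4: 94 + 110 + 116 + 122 + 88 = 530.
Row 5: 106 + 112 + 128 + 84 + 100 = 530.
Column 1: 118 + 130 + 108 + 94 + 106 = 556.
Column 2: 124 + 86 + 98 + 110 + 112 = 530.
Column 3: 90 + 92 + 104 + 116 + 128 = 530.
Column 4: 96 + 82 + 120 + 122 + 84 = 504.
Column 5: 102 + 114 + 126 + 88 + 100 = 530.
Main diagonal: 118 + 86 + 104 + 122 + 100 = 530.
Anti-diagonal: 102 + 82 + 104 + 110 + 106 = 504.

No — row 1 sums to 530 but column 4 sums to 504.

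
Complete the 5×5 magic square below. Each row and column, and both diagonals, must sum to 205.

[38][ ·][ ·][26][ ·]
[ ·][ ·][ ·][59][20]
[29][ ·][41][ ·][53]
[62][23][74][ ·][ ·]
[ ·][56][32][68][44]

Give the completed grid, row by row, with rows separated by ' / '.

38 14 50 26 77 / 71 47 8 59 20 / 29 65 41 17 53 / 62 23 74 35 11 / 5 56 32 68 44

From row 5, 205 − (56 + 32 + 68 + 44) gives (5,1) = 5.
Column 1 must total 205; the given cells sum to 134, so (2,1) = 71.
Anti-diagonal needs 205; the known cells sum to 128, so (1,5) = 77.
Column 5: 77 + 20 + 53 + 44 + ? = 205, so (4,5) = 11.
Using row 4: 62 + 23 + 74 + 11 + ? → (4,4) = 205 − 170 = 35.
Using column 4: 26 + 59 + 35 + 68 + ? → (3,4) = 205 − 188 = 17.
Using main diagonal: 38 + 41 + 35 + 44 + ? → (2,2) = 205 − 158 = 47.
Row 2 needs 205; the known cells sum to 197, so (2,3) = 8.
The remaining cell in row 3 is (3,2) = 205 − 140 = 65.
Column 2 must total 205; the given cells sum to 191, so (1,2) = 14.
From column 3, 205 − (8 + 41 + 74 + 32) gives (1,3) = 50.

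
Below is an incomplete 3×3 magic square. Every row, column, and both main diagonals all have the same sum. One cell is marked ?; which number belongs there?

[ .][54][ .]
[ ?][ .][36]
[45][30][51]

Row 3 is complete and sums to 126; that is the magic constant.
From column 2, 126 − (54 + 30) gives (2,2) = 42.
Column 3 must total 126; the given cells sum to 87, so (1,3) = 39.
Main diagonal needs 126; the known cells sum to 93, so (1,1) = 33.
From row 2, 126 − (42 + 36) gives (2,1) = 48.

48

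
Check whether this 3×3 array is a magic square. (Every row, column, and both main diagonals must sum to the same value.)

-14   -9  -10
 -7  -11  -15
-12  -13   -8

Yes

Row 1: -14 + (-9) + (-10) = -33.
Row 2: -7 + (-11) + (-15) = -33.
Row 3: -12 + (-13) + (-8) = -33.
Column 1: -14 + (-7) + (-12) = -33.
Column 2: -9 + (-11) + (-13) = -33.
Column 3: -10 + (-15) + (-8) = -33.
Main diagonal: -14 + (-11) + (-8) = -33.
Anti-diagonal: -10 + (-11) + (-12) = -33.
All lines sum to -33.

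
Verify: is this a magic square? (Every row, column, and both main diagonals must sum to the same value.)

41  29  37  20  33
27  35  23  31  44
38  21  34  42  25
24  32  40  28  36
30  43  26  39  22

Yes

Row 1: 41 + 29 + 37 + 20 + 33 = 160.
Row 2: 27 + 35 + 23 + 31 + 44 = 160.
Row 3: 38 + 21 + 34 + 42 + 25 = 160.
Row 4: 24 + 32 + 40 + 28 + 36 = 160.
Row 5: 30 + 43 + 26 + 39 + 22 = 160.
Column 1: 41 + 27 + 38 + 24 + 30 = 160.
Column 2: 29 + 35 + 21 + 32 + 43 = 160.
Column 3: 37 + 23 + 34 + 40 + 26 = 160.
Column 4: 20 + 31 + 42 + 28 + 39 = 160.
Column 5: 33 + 44 + 25 + 36 + 22 = 160.
Main diagonal: 41 + 35 + 34 + 28 + 22 = 160.
Anti-diagonal: 33 + 31 + 34 + 32 + 30 = 160.
All lines sum to 160.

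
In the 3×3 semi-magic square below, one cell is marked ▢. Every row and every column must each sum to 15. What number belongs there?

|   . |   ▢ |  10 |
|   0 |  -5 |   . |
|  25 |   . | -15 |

Row 2 needs 15; the known cells sum to -5, so (2,3) = 20.
Row 3 must total 15; the given cells sum to 10, so (3,2) = 5.
Column 1 needs 15; the known cells sum to 25, so (1,1) = -10.
From column 2, 15 − (-5 + 5) gives (1,2) = 15.

15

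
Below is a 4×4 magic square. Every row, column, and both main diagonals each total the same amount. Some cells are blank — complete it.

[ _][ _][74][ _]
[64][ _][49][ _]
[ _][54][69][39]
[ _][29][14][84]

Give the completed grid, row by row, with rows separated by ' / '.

19 89 74 24 / 64 34 49 59 / 44 54 69 39 / 79 29 14 84

Column 3 is already complete: 74 + 49 + 69 + 14 = 206, so that is the magic constant.
Using row 3: 54 + 69 + 39 + ? → (3,1) = 206 − 162 = 44.
Row 4 needs 206; the known cells sum to 127, so (4,1) = 79.
Column 1: 64 + 44 + 79 + ? = 206, so (1,1) = 19.
Main diagonal needs 206; the known cells sum to 172, so (2,2) = 34.
Anti-diagonal: 49 + 54 + 79 + ? = 206, so (1,4) = 24.
From row 1, 206 − (19 + 74 + 24) gives (1,2) = 89.
From row 2, 206 − (64 + 34 + 49) gives (2,4) = 59.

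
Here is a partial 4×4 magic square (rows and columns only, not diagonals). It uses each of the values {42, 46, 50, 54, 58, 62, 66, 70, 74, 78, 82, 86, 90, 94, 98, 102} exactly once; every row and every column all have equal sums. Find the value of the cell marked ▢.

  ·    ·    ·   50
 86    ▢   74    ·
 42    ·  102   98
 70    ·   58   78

The 16 entries sum to 1152, so each line sums to 1152/4 = 288.
From row 3, 288 − (42 + 102 + 98) gives (3,2) = 46.
Using row 4: 70 + 58 + 78 + ? → (4,2) = 288 − 206 = 82.
Using column 1: 86 + 42 + 70 + ? → (1,1) = 288 − 198 = 90.
Column 3 needs 288; the known cells sum to 234, so (1,3) = 54.
Column 4 needs 288; the known cells sum to 226, so (2,4) = 62.
Using row 1: 90 + 54 + 50 + ? → (1,2) = 288 − 194 = 94.
The remaining cell in row 2 is (2,2) = 288 − 222 = 66.

66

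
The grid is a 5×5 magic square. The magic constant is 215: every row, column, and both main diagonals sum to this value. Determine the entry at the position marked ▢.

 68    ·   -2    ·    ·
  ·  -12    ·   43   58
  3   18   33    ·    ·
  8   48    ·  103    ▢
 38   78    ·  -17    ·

Column 1: 68 + 3 + 8 + 38 + ? = 215, so (2,1) = 98.
Using column 2: -12 + 18 + 48 + 78 + ? → (1,2) = 215 − 132 = 83.
The remaining cell in main diagonal is (5,5) = 215 − 192 = 23.
Anti-diagonal must total 215; the given cells sum to 162, so (1,5) = 53.
Using row 1: 68 + 83 + (-2) + 53 + ? → (1,4) = 215 − 202 = 13.
Row 2 must total 215; the given cells sum to 187, so (2,3) = 28.
Row 5 needs 215; the known cells sum to 122, so (5,3) = 93.
Using column 3: -2 + 28 + 33 + 93 + ? → (4,3) = 215 − 152 = 63.
Column 4 must total 215; the given cells sum to 142, so (3,4) = 73.
From row 3, 215 − (3 + 18 + 33 + 73) gives (3,5) = 88.
From row 4, 215 − (8 + 48 + 63 + 103) gives (4,5) = -7.

-7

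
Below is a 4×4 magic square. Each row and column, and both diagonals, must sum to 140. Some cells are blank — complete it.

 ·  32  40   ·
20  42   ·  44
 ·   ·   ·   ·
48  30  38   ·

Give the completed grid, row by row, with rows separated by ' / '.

From row 2, 140 − (20 + 42 + 44) gives (2,3) = 34.
From row 4, 140 − (48 + 30 + 38) gives (4,4) = 24.
Column 2 needs 140; the known cells sum to 104, so (3,2) = 36.
From column 3, 140 − (40 + 34 + 38) gives (3,3) = 28.
Main diagonal must total 140; the given cells sum to 94, so (1,1) = 46.
Anti-diagonal needs 140; the known cells sum to 118, so (1,4) = 22.
The remaining cell in column 1 is (3,1) = 140 − 114 = 26.
The remaining cell in column 4 is (3,4) = 140 − 90 = 50.

46 32 40 22 / 20 42 34 44 / 26 36 28 50 / 48 30 38 24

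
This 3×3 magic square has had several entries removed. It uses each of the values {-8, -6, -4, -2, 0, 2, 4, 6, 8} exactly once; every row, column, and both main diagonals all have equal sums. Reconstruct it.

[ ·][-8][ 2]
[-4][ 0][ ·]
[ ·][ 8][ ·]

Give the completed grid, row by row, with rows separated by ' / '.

The 9 entries sum to 0, so each line sums to 0/3 = 0.
Row 1 needs 0; the known cells sum to -6, so (1,1) = 6.
Row 2: -4 + 0 + ? = 0, so (2,3) = 4.
Column 1 must total 0; the given cells sum to 2, so (3,1) = -2.
From column 3, 0 − (2 + 4) gives (3,3) = -6.

6 -8 2 / -4 0 4 / -2 8 -6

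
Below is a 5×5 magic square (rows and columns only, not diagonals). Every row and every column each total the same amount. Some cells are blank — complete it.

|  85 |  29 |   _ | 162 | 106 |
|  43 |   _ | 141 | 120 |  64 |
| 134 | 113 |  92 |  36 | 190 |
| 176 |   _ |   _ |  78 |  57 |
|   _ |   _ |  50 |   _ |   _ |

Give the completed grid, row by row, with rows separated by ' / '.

Row 3 is already complete: 134 + 113 + 92 + 36 + 190 = 565, so that is the magic constant.
Using row 1: 85 + 29 + 162 + 106 + ? → (1,3) = 565 − 382 = 183.
From row 2, 565 − (43 + 141 + 120 + 64) gives (2,2) = 197.
Column 1: 85 + 43 + 134 + 176 + ? = 565, so (5,1) = 127.
Column 3: 183 + 141 + 92 + 50 + ? = 565, so (4,3) = 99.
Column 4: 162 + 120 + 36 + 78 + ? = 565, so (5,4) = 169.
Column 5: 106 + 64 + 190 + 57 + ? = 565, so (5,5) = 148.
Row 4 needs 565; the known cells sum to 410, so (4,2) = 155.
The remaining cell in row 5 is (5,2) = 565 − 494 = 71.

85 29 183 162 106 / 43 197 141 120 64 / 134 113 92 36 190 / 176 155 99 78 57 / 127 71 50 169 148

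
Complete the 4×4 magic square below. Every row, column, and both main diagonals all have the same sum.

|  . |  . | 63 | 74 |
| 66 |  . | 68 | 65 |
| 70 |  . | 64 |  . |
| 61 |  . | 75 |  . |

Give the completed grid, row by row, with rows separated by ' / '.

73 60 63 74 / 66 71 68 65 / 70 67 64 69 / 61 72 75 62

Column 3 is already complete: 63 + 68 + 64 + 75 = 270, so that is the magic constant.
The remaining cell in row 2 is (2,2) = 270 − 199 = 71.
The remaining cell in column 1 is (1,1) = 270 − 197 = 73.
The remaining cell in main diagonal is (4,4) = 270 − 208 = 62.
Anti-diagonal must total 270; the given cells sum to 203, so (3,2) = 67.
Row 1 must total 270; the given cells sum to 210, so (1,2) = 60.
Using row 3: 70 + 67 + 64 + ? → (3,4) = 270 − 201 = 69.
Row 4: 61 + 75 + 62 + ? = 270, so (4,2) = 72.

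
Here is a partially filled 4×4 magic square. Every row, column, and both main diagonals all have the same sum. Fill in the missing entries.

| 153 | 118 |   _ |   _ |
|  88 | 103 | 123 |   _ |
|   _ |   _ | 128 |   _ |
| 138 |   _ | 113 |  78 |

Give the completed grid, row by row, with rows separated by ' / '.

153 118 98 93 / 88 103 123 148 / 83 108 128 143 / 138 133 113 78

Main diagonal is already complete: 153 + 103 + 128 + 78 = 462, so that is the magic constant.
From row 2, 462 − (88 + 103 + 123) gives (2,4) = 148.
Using row 4: 138 + 113 + 78 + ? → (4,2) = 462 − 329 = 133.
Column 1: 153 + 88 + 138 + ? = 462, so (3,1) = 83.
Column 2 must total 462; the given cells sum to 354, so (3,2) = 108.
The remaining cell in column 3 is (1,3) = 462 − 364 = 98.
Anti-diagonal must total 462; the given cells sum to 369, so (1,4) = 93.
Row 3 needs 462; the known cells sum to 319, so (3,4) = 143.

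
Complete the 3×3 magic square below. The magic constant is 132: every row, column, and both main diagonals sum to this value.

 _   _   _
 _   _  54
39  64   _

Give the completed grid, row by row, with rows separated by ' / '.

59 24 49 / 34 44 54 / 39 64 29

Row 3 must total 132; the given cells sum to 103, so (3,3) = 29.
Column 3 needs 132; the known cells sum to 83, so (1,3) = 49.
Anti-diagonal needs 132; the known cells sum to 88, so (2,2) = 44.
From row 2, 132 − (44 + 54) gives (2,1) = 34.
The remaining cell in column 1 is (1,1) = 132 − 73 = 59.
Column 2 must total 132; the given cells sum to 108, so (1,2) = 24.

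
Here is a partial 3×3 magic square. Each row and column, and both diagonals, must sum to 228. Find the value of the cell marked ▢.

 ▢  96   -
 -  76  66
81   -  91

61

The remaining cell in row 2 is (2,1) = 228 − 142 = 86.
The remaining cell in row 3 is (3,2) = 228 − 172 = 56.
Column 1 needs 228; the known cells sum to 167, so (1,1) = 61.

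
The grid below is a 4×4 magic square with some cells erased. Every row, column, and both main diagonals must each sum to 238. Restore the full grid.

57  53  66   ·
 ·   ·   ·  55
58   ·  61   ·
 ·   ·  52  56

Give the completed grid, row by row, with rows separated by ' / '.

Row 1: 57 + 53 + 66 + ? = 238, so (1,4) = 62.
Using column 3: 66 + 61 + 52 + ? → (2,3) = 238 − 179 = 59.
Column 4 needs 238; the known cells sum to 173, so (3,4) = 65.
The remaining cell in main diagonal is (2,2) = 238 − 174 = 64.
The remaining cell in row 2 is (2,1) = 238 − 178 = 60.
The remaining cell in row 3 is (3,2) = 238 − 184 = 54.
Column 1 must total 238; the given cells sum to 175, so (4,1) = 63.
Column 2 must total 238; the given cells sum to 171, so (4,2) = 67.

57 53 66 62 / 60 64 59 55 / 58 54 61 65 / 63 67 52 56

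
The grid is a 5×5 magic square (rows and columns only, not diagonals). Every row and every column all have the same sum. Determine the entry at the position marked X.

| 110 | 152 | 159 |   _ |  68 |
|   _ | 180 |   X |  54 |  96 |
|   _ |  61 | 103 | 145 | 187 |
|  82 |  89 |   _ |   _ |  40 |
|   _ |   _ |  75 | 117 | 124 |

Column 5 is complete and sums to 515; that is the magic constant.
Row 1: 110 + 152 + 159 + 68 + ? = 515, so (1,4) = 26.
The remaining cell in row 3 is (3,1) = 515 − 496 = 19.
Column 2 must total 515; the given cells sum to 482, so (5,2) = 33.
Column 4 must total 515; the given cells sum to 342, so (4,4) = 173.
From row 4, 515 − (82 + 89 + 173 + 40) gives (4,3) = 131.
Using row 5: 33 + 75 + 117 + 124 + ? → (5,1) = 515 − 349 = 166.
Column 1: 110 + 19 + 82 + 166 + ? = 515, so (2,1) = 138.
Column 3 needs 515; the known cells sum to 468, so (2,3) = 47.

47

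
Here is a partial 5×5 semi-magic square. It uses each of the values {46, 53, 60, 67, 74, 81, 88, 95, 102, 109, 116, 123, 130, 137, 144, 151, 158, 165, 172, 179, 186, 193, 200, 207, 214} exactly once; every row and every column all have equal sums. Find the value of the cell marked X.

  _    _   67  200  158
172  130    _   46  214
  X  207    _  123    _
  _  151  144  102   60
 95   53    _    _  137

74

The 25 entries sum to 3250, so each line sums to 3250/5 = 650.
From row 2, 650 − (172 + 130 + 46 + 214) gives (2,3) = 88.
Row 4 must total 650; the given cells sum to 457, so (4,1) = 193.
From column 2, 650 − (130 + 207 + 151 + 53) gives (1,2) = 109.
The remaining cell in column 4 is (5,4) = 650 − 471 = 179.
Column 5 must total 650; the given cells sum to 569, so (3,5) = 81.
Row 1 must total 650; the given cells sum to 534, so (1,1) = 116.
Row 5 must total 650; the given cells sum to 464, so (5,3) = 186.
Column 1 needs 650; the known cells sum to 576, so (3,1) = 74.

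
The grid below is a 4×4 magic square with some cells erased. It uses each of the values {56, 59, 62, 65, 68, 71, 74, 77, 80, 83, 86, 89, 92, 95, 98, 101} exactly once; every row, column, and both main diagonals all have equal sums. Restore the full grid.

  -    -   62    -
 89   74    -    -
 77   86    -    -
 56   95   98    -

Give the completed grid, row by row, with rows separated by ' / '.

The 16 entries sum to 1256, so each line sums to 1256/4 = 314.
Row 4 needs 314; the known cells sum to 249, so (4,4) = 65.
Using column 1: 89 + 77 + 56 + ? → (1,1) = 314 − 222 = 92.
Column 2 must total 314; the given cells sum to 255, so (1,2) = 59.
The remaining cell in main diagonal is (3,3) = 314 − 231 = 83.
Using row 1: 92 + 59 + 62 + ? → (1,4) = 314 − 213 = 101.
From row 3, 314 − (77 + 86 + 83) gives (3,4) = 68.
Column 3 must total 314; the given cells sum to 243, so (2,3) = 71.
Column 4: 101 + 68 + 65 + ? = 314, so (2,4) = 80.

92 59 62 101 / 89 74 71 80 / 77 86 83 68 / 56 95 98 65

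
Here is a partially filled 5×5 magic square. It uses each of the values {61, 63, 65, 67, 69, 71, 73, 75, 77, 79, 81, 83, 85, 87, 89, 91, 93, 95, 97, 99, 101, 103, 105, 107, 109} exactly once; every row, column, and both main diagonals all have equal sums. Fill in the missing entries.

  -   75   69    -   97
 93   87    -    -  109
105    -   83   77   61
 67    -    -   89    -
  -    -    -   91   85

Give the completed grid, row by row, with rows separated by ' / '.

81 75 69 103 97 / 93 87 71 65 109 / 105 99 83 77 61 / 67 101 95 89 73 / 79 63 107 91 85

The 25 entries sum to 2125, so each line sums to 2125/5 = 425.
Row 3 needs 425; the known cells sum to 326, so (3,2) = 99.
Using column 5: 97 + 109 + 61 + 85 + ? → (4,5) = 425 − 352 = 73.
Main diagonal: 87 + 83 + 89 + 85 + ? = 425, so (1,1) = 81.
The remaining cell in row 1 is (1,4) = 425 − 322 = 103.
The remaining cell in column 1 is (5,1) = 425 − 346 = 79.
Column 4 needs 425; the known cells sum to 360, so (2,4) = 65.
Anti-diagonal: 97 + 65 + 83 + 79 + ? = 425, so (4,2) = 101.
Using row 2: 93 + 87 + 65 + 109 + ? → (2,3) = 425 − 354 = 71.
The remaining cell in row 4 is (4,3) = 425 − 330 = 95.
Using column 2: 75 + 87 + 99 + 101 + ? → (5,2) = 425 − 362 = 63.
From column 3, 425 − (69 + 71 + 83 + 95) gives (5,3) = 107.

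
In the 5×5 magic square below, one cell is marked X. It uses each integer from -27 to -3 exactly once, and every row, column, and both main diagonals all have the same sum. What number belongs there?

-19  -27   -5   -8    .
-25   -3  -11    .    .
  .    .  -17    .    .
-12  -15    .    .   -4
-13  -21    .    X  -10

-7

The entries are -27 through -3, which sum to -375, so each line sums to -375/5 = -75.
Using row 1: -19 + (-27) + (-5) + (-8) + ? → (1,5) = -75 − (-59) = -16.
Column 1 needs -75; the known cells sum to -69, so (3,1) = -6.
Using column 2: -27 + (-3) + (-15) + (-21) + ? → (3,2) = -75 − (-66) = -9.
From main diagonal, -75 − (-19 + (-3) + (-17) + (-10)) gives (4,4) = -26.
The remaining cell in anti-diagonal is (2,4) = -75 − (-61) = -14.
Row 2 needs -75; the known cells sum to -53, so (2,5) = -22.
Row 4: -12 + (-15) + (-26) + (-4) + ? = -75, so (4,3) = -18.
The remaining cell in column 3 is (5,3) = -75 − (-51) = -24.
Column 5: -16 + (-22) + (-4) + (-10) + ? = -75, so (3,5) = -23.
From row 3, -75 − (-6 + (-9) + (-17) + (-23)) gives (3,4) = -20.
Row 5 needs -75; the known cells sum to -68, so (5,4) = -7.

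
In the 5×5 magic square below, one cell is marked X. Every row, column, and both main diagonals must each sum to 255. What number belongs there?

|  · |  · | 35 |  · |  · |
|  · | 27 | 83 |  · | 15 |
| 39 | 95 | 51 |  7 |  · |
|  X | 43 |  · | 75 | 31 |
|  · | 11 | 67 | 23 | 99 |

87

Row 3 needs 255; the known cells sum to 192, so (3,5) = 63.
Row 5: 11 + 67 + 23 + 99 + ? = 255, so (5,1) = 55.
Column 2 must total 255; the given cells sum to 176, so (1,2) = 79.
Using column 3: 35 + 83 + 51 + 67 + ? → (4,3) = 255 − 236 = 19.
Using column 5: 15 + 63 + 31 + 99 + ? → (1,5) = 255 − 208 = 47.
The remaining cell in main diagonal is (1,1) = 255 − 252 = 3.
Using anti-diagonal: 47 + 51 + 43 + 55 + ? → (2,4) = 255 − 196 = 59.
Row 1: 3 + 79 + 35 + 47 + ? = 255, so (1,4) = 91.
Using row 2: 27 + 83 + 59 + 15 + ? → (2,1) = 255 − 184 = 71.
Using row 4: 43 + 19 + 75 + 31 + ? → (4,1) = 255 − 168 = 87.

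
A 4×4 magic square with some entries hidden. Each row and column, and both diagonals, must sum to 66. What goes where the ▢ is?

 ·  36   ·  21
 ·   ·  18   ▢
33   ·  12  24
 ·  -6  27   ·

6

Using row 3: 33 + 12 + 24 + ? → (3,2) = 66 − 69 = -3.
The remaining cell in column 2 is (2,2) = 66 − 27 = 39.
Using column 3: 18 + 12 + 27 + ? → (1,3) = 66 − 57 = 9.
Using anti-diagonal: 21 + 18 + (-3) + ? → (4,1) = 66 − 36 = 30.
Using row 1: 36 + 9 + 21 + ? → (1,1) = 66 − 66 = 0.
Row 4 must total 66; the given cells sum to 51, so (4,4) = 15.
Column 1 needs 66; the known cells sum to 63, so (2,1) = 3.
Column 4: 21 + 24 + 15 + ? = 66, so (2,4) = 6.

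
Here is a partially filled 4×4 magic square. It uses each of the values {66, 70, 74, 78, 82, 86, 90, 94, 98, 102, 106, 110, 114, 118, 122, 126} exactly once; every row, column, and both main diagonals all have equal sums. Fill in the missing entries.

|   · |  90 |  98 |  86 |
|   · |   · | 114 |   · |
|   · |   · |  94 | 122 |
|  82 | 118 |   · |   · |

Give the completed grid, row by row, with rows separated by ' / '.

110 90 98 86 / 126 74 114 70 / 66 102 94 122 / 82 118 78 106

The 16 entries sum to 1536, so each line sums to 1536/4 = 384.
Using row 1: 90 + 98 + 86 + ? → (1,1) = 384 − 274 = 110.
Column 3 needs 384; the known cells sum to 306, so (4,3) = 78.
From anti-diagonal, 384 − (86 + 114 + 82) gives (3,2) = 102.
Row 3: 102 + 94 + 122 + ? = 384, so (3,1) = 66.
Row 4: 82 + 118 + 78 + ? = 384, so (4,4) = 106.
From column 1, 384 − (110 + 66 + 82) gives (2,1) = 126.
Column 2 must total 384; the given cells sum to 310, so (2,2) = 74.
From column 4, 384 − (86 + 122 + 106) gives (2,4) = 70.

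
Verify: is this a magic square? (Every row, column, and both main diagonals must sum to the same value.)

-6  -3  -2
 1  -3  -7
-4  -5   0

No — main diagonal sums to -9 but row 1 sums to -11.

Row 1: -6 + (-3) + (-2) = -11.
Row 2: 1 + (-3) + (-7) = -9.
Row 3: -4 + (-5) + 0 = -9.
Column 1: -6 + 1 + (-4) = -9.
Column 2: -3 + (-3) + (-5) = -11.
Column 3: -2 + (-7) + 0 = -9.
Main diagonal: -6 + (-3) + 0 = -9.
Anti-diagonal: -2 + (-3) + (-4) = -9.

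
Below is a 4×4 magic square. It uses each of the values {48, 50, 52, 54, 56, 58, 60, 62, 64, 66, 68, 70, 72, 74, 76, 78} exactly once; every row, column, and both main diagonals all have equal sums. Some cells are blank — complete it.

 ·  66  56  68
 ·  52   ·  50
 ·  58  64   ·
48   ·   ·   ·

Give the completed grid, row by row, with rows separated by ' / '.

The 16 entries sum to 1008, so each line sums to 1008/4 = 252.
Row 1: 66 + 56 + 68 + ? = 252, so (1,1) = 62.
From column 2, 252 − (66 + 52 + 58) gives (4,2) = 76.
Using main diagonal: 62 + 52 + 64 + ? → (4,4) = 252 − 178 = 74.
Anti-diagonal: 68 + 58 + 48 + ? = 252, so (2,3) = 78.
Row 2 must total 252; the given cells sum to 180, so (2,1) = 72.
From row 4, 252 − (48 + 76 + 74) gives (4,3) = 54.
Column 1 must total 252; the given cells sum to 182, so (3,1) = 70.
From column 4, 252 − (68 + 50 + 74) gives (3,4) = 60.

62 66 56 68 / 72 52 78 50 / 70 58 64 60 / 48 76 54 74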